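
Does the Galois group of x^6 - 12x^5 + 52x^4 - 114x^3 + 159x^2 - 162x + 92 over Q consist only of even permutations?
Yes

The polynomial is irreducible of degree 6 over Q. Its discriminant is 454513278976 = 674176^2, a perfect square. A Galois group lies in the alternating group exactly when the discriminant is a square in Q, so the Galois group (S_4) is contained in A_6.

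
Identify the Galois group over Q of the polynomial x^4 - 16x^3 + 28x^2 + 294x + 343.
S_4 (also written S4)

The polynomial is an irreducible quartic over Q and its discriminant is 190120784, which is not a perfect square, so the Galois group is not contained in A_4. The resolvent cubic y^3 - 28*y^2 - 6076*y - 135828 is irreducible over Q. An irreducible resolvent with non-square discriminant gives S_4.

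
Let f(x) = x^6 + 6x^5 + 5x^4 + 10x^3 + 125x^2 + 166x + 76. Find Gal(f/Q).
The polynomial f is an irreducible sextic over Q, so G = Gal(f/Q) is one of the 16 transitive subgroups 6T1, ..., 6T16 of S_6. The discriminant of f is 38875225000000 = 6235000^2, a perfect square, so G is contained in A_6. The transitive groups of degree 6 contained in A_6 are: A_4 (6T4, order 12), S_4 (6T7, order 24), (C_3 x C_3) : C_4 (6T10, order 36), PSL(2,5) (6T12, order 60), A_6 (6T15, order 360). By Dedekind's theorem, for a prime p not dividing disc(f) the degrees of the irreducible factors of f mod p form the cycle type of an element of G. Factoring f modulo the 19 such primes p <= 83 (skipping 2, 5, 29, 43, which divide the discriminant), each new pattern first appears at: mod 3: f = (x^2 + 1)(x^4 + x^2 + x + 1), pattern 4+2; mod 11: f = (x^3 + 7x^2 + 5x + 3)(x^3 + 10x^2 + 7x + 7), pattern 3+3; mod 19: f = (x)(x + 5)(x^2 + 8x + 14)(x^2 + 12x + 4), pattern 2+2+1+1; mod 61: f = (x + 20)(x + 38)(x + 41)(x^3 + 29x^2 + 35x + 43), pattern 3+1+1+1. No other pattern occurs in this range, so the set of observed cycle types is {4+2, 3+3, 2+2+1+1, 3+1+1+1}. The candidates containing elements of all these cycle types are (C_3 x C_3) : C_4 (6T10) of order 36, A_6 (6T15) of order 360; the others are excluded. The observed types are precisely the cycle types that occur in (C_3 x C_3) : C_4 (6T10) (apart from the identity). Each of the other remaining candidates has further cycle types, and by the Chebotarev density theorem the matching factorization patterns would occur for a proportion of primes equal to their share of the group: A_6 (6T15) additionally contains elements of type 5+1 (144 of its 360 elements, about 40% of primes). None of the 19 primes tested shows any such pattern (for each of these groups the chance of that is below 10^-4), which rules them out. Hence G = (C_3 x C_3) : C_4 (6T10), of order 36.

(C_3 x C_3) : C_4 (also written G36+)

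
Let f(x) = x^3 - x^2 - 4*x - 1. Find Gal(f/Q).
The polynomial is an irreducible cubic over Q and its discriminant is 169 = 13^2, a perfect square. For an irreducible cubic, a square discriminant forces the Galois group to be A_3, the cyclic group of order 3.

3T1: C_3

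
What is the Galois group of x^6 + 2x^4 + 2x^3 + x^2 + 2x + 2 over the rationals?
The polynomial f is an irreducible sextic over Q, so G = Gal(f/Q) is one of the 16 transitive subgroups 6T1, ..., 6T16 of S_6. The discriminant of f is -187648, which is not a perfect square, so G is not contained in A_6. The transitive groups of degree 6 not contained in A_6 are: C_6 (6T1, order 6), S_3 (6T2, order 6), D_6 (6T3, order 12), C_3 x S_3 (6T5, order 18), A_4 x C_2 (6T6, order 24), S_4 (6T8, order 24), S_3 x S_3 (6T9, order 36), S_4 x C_2 (6T11, order 48), (S_3 x S_3) : C_2 (6T13, order 72), PGL(2,5) (6T14, order 120), S_6 (6T16, order 720). By Dedekind's theorem, for a prime p not dividing disc(f) the degrees of the irreducible factors of f mod p form the cycle type of an element of G. Factoring f modulo the 29 such primes p <= 113 (skipping 2, which divides the discriminant), each new pattern first appears at: mod 3: f = (x^6 + 2x^4 + 2x^3 + x^2 + 2x + 2), pattern 6; mod 5: f = (x + 4)(x^2 + x + 2)(x^3 + x + 4), pattern 3+2+1; mod 7: f = (x^2 + 6x + 6)(x^4 + x^3 + 4x^2 + 5), pattern 4+2; mod 17: f = (x^3 + x + 5)(x^3 + x + 14), pattern 3+3; mod 19: f = (x^2 + 10x + 7)(x^2 + 12x + 5)(x^2 + 16x + 12), pattern 2+2+2; mod 37: f = (x + 21)(x + 34)(x^2 + 3x + 10)(x^2 + 16x + 35), pattern 2+2+1+1; mod 41: f = (x + 2)(x + 17)(x + 22)(x^3 + x + 33), pattern 3+1+1+1; mod 113: f = (x + 11)(x + 21)(x + 23)(x + 79)(x^2 + 92x + 103), pattern 2+1+1+1+1. No other pattern occurs in this range, so the set of observed cycle types is {6, 3+2+1, 4+2, 3+3, 2+2+2, 2+2+1+1, 3+1+1+1, 2+1+1+1+1}. The candidates containing elements of all these cycle types are (S_3 x S_3) : C_2 (6T13) of order 72, S_6 (6T16) of order 720; the others are excluded. The observed types are precisely the cycle types that occur in (S_3 x S_3) : C_2 (6T13) (apart from the identity). Each of the other remaining candidates has further cycle types, and by the Chebotarev density theorem the matching factorization patterns would occur for a proportion of primes equal to their share of the group: S_6 (6T16) additionally contains elements of type 5+1, 4+1+1 (234 of its 720 elements, about 32% of primes). None of the 29 primes tested shows any such pattern (for each of these groups the chance of that is below 10^-4), which rules them out. Hence G = (S_3 x S_3) : C_2 (6T13), of order 72.

6T13: (S_3 x S_3) : C_2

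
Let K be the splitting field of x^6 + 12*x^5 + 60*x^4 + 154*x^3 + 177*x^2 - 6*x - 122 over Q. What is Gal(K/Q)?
The polynomial f is an irreducible sextic over Q, so G = Gal(f/Q) is one of the 16 transitive subgroups 6T1, ..., 6T16 of S_6. The discriminant of f is 304930925568, which is not a perfect square, so G is not contained in A_6. The transitive groups of degree 6 not contained in A_6 are: C_6 (6T1, order 6), S_3 (6T2, order 6), D_6 (6T3, order 12), C_3 x S_3 (6T5, order 18), A_4 x C_2 (6T6, order 24), S_4 (6T8, order 24), S_3 x S_3 (6T9, order 36), S_4 x C_2 (6T11, order 48), (S_3 x S_3) : C_2 (6T13, order 72), PGL(2,5) (6T14, order 120), S_6 (6T16, order 720). By Dedekind's theorem, for a prime p not dividing disc(f) the degrees of the irreducible factors of f mod p form the cycle type of an element of G. Factoring f modulo the 79 such primes p <= 421 (skipping 2, 3, 41, which divide the discriminant), each new pattern first appears at: mod 5: f = (x^2 + 3)(x^2 + 3x + 3)(x^2 + 4x + 2), pattern 2+2+2; mod 7: f = (x^6 + 5x^5 + 4x^4 + 2x^2 + x + 4), pattern 6; mod 11: f = (x + 1)(x + 7)(x^2 + 5x + 3)(x^2 + 10x + 1), pattern 2+2+1+1; mod 13: f = (x^3 + 6x^2 + 3)(x^3 + 6x^2 + 11x + 7), pattern 3+3; mod 61: f = (x)(x + 23)(x + 32)(x + 39)(x + 44)(x + 57), pattern 1+1+1+1+1+1. No other pattern occurs in this range, so the set of observed cycle types is {2+2+2, 6, 2+2+1+1, 3+3, 1+1+1+1+1+1}. The candidates containing elements of all these cycle types are D_6 (6T3) of order 12, A_4 x C_2 (6T6) of order 24, S_3 x S_3 (6T9) of order 36, S_4 x C_2 (6T11) of order 48, (S_3 x S_3) : C_2 (6T13) of order 72, PGL(2,5) (6T14) of order 120, S_6 (6T16) of order 720; the others are excluded. The observed types are precisely the cycle types that occur in D_6 (6T3). Each of the other remaining candidates has further cycle types, and by the Chebotarev density theorem the matching factorization patterns would occur for a proportion of primes equal to their share of the group: A_4 x C_2 (6T6) additionally contains elements of type 2+1+1+1+1 (3 of its 24 elements, about 12% of primes); S_3 x S_3 (6T9) additionally contains elements of type 3+1+1+1 (4 of its 36 elements, about 11% of primes); S_4 x C_2 (6T11) additionally contains elements of type 4+2, 4+1+1, 2+1+1+1+1 (15 of its 48 elements, about 31% of primes); (S_3 x S_3) : C_2 (6T13) additionally contains elements of type 4+2, 3+2+1, 3+1+1+1, 2+1+1+1+1 (40 of its 72 elements, about 56% of primes); PGL(2,5) (6T14) additionally contains elements of type 5+1, 4+1+1 (54 of its 120 elements, about 45% of primes); S_6 (6T16) additionally contains elements of type 5+1, 4+2, 4+1+1, 3+2+1, 3+1+1+1, 2+1+1+1+1 (499 of its 720 elements, about 69% of primes). None of the 79 primes tested shows any such pattern (for each of these groups the chance of that is below 10^-4), which rules them out. Hence G = D_6 (6T3), of order 12.

D_6 (order 12)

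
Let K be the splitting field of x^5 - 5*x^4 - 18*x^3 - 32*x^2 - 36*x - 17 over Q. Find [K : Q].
The degree of the splitting field over Q equals the order of the Galois group, so first determine the group. The polynomial f is an irreducible quintic over Q, so G = Gal(f/Q) is a transitive subgroup of S_5: one of C_5 (5T1, order 5), D_5 (5T2, order 10), F_20 (5T3, order 20), A_5 (5T4, order 60) or S_5 (5T5, order 120). The discriminant of f is 909384061, which is not a perfect square, so G is not contained in A_5. The transitive groups of degree 5 not contained in A_5 are: F_20 (5T3, order 20), S_5 (5T5, order 120). By Dedekind's theorem, for a prime p not dividing disc(f) the degrees of the irreducible factors of f mod p form the cycle type of an element of G. Factoring f modulo the first such prime p = 2, each new pattern first appears at: mod 2: f = (x^2 + x + 1)(x^3 + x + 1), pattern 3+2. No other pattern occurs in this range, so the set of observed cycle types is {3+2}. Among the candidates above, the only group containing elements of all these cycle types is S_5 (5T5) — F_20 (5T3) lacks at least one of them. Hence G = S_5 (5T5), of order 120. The Galois group S_5 (5T5) has order 120, so the splitting field has degree 120 over Q.

120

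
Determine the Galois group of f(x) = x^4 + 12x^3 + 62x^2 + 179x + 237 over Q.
The polynomial is an irreducible quartic over Q and its discriminant is 505861, which is not a perfect square, so the Galois group is not contained in A_4. The resolvent cubic y^3 - 62*y^2 + 1200*y - 7393 is irreducible over Q. An irreducible resolvent with non-square discriminant gives S_4.

S_4 (also written S4)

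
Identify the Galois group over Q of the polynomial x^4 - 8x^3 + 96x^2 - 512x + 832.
A_4, the alternating group on 4 letters

The polynomial is an irreducible quartic over Q and its discriminant is 12230590464 = 110592^2, a perfect square, so the Galois group is contained in A_4. The resolvent cubic y^3 - 96*y^2 + 768*y + 4096 is irreducible over Q. An irreducible resolvent with square discriminant gives A_4.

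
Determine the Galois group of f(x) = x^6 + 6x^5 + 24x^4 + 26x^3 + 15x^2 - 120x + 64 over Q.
The polynomial f is an irreducible sextic over Q, so G = Gal(f/Q) is one of the 16 transitive subgroups 6T1, ..., 6T16 of S_6. The discriminant of f is -116095057920000, which is not a perfect square, so G is not contained in A_6. The transitive groups of degree 6 not contained in A_6 are: C_6 (6T1, order 6), S_3 (6T2, order 6), D_6 (6T3, order 12), C_3 x S_3 (6T5, order 18), A_4 x C_2 (6T6, order 24), S_4 (6T8, order 24), S_3 x S_3 (6T9, order 36), S_4 x C_2 (6T11, order 48), (S_3 x S_3) : C_2 (6T13, order 72), PGL(2,5) (6T14, order 120), S_6 (6T16, order 720). By Dedekind's theorem, for a prime p not dividing disc(f) the degrees of the irreducible factors of f mod p form the cycle type of an element of G. Factoring f modulo the 23 such primes p <= 101 (skipping 2, 3, 5, which divide the discriminant), each new pattern first appears at: mod 7: f = (x^3 + 2x^2 + 3)(x^3 + 4x^2 + 2x + 5), pattern 3+3; mod 11: f = (x^2 + 9)(x^2 + 8x + 10)(x^2 + 9x + 10), pattern 2+2+2; mod 61: f = (x + 14)(x + 16)(x + 17)(x + 29)(x + 54)(x + 59), pattern 1+1+1+1+1+1. No other pattern occurs in this range, so the set of observed cycle types is {3+3, 2+2+2, 1+1+1+1+1+1}. The candidates containing elements of all these cycle types are C_6 (6T1) of order 6, S_3 (6T2) of order 6, D_6 (6T3) of order 12, C_3 x S_3 (6T5) of order 18, A_4 x C_2 (6T6) of order 24, S_4 (6T8) of order 24, S_3 x S_3 (6T9) of order 36, S_4 x C_2 (6T11) of order 48, (S_3 x S_3) : C_2 (6T13) of order 72, PGL(2,5) (6T14) of order 120, S_6 (6T16) of order 720; the others are excluded. The observed types are precisely the cycle types that occur in S_3 (6T2). Each of the other remaining candidates has further cycle types, and by the Chebotarev density theorem the matching factorization patterns would occur for a proportion of primes equal to their share of the group: C_6 (6T1) additionally contains elements of type 6 (2 of its 6 elements, about 33% of primes); D_6 (6T3) additionally contains elements of type 6, 2+2+1+1 (5 of its 12 elements, about 42% of primes); C_3 x S_3 (6T5) additionally contains elements of type 6, 3+1+1+1 (10 of its 18 elements, about 56% of primes); A_4 x C_2 (6T6) additionally contains elements of type 6, 2+2+1+1, 2+1+1+1+1 (14 of its 24 elements, about 58% of primes); S_4 (6T8) additionally contains elements of type 4+1+1, 2+2+1+1 (9 of its 24 elements, about 38% of primes); S_3 x S_3 (6T9) additionally contains elements of type 6, 3+1+1+1, 2+2+1+1 (25 of its 36 elements, about 69% of primes); S_4 x C_2 (6T11) additionally contains elements of type 6, 4+2, 4+1+1, 2+2+1+1, 2+1+1+1+1 (32 of its 48 elements, about 67% of primes); (S_3 x S_3) : C_2 (6T13) additionally contains elements of type 6, 4+2, 3+2+1, 3+1+1+1, 2+2+1+1, 2+1+1+1+1 (61 of its 72 elements, about 85% of primes); PGL(2,5) (6T14) additionally contains elements of type 6, 5+1, 4+1+1, 2+2+1+1 (89 of its 120 elements, about 74% of primes); S_6 (6T16) additionally contains elements of type 6, 5+1, 4+2, 4+1+1, 3+2+1, 3+1+1+1, 2+2+1+1, 2+1+1+1+1 (664 of its 720 elements, about 92% of primes). None of the 23 primes tested shows any such pattern (for each of these groups the chance of that is below 10^-4), which rules them out. Hence G = S_3 (6T2), of order 6.

S_3 (order 6)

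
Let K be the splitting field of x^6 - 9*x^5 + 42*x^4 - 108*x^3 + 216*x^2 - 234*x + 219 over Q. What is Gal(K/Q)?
C_6 (also written C6)

The polynomial f is an irreducible sextic over Q, so G = Gal(f/Q) is one of the 16 transitive subgroups 6T1, ..., 6T16 of S_6. The discriminant of f is -51837931415763, which is not a perfect square, so G is not contained in A_6. The transitive groups of degree 6 not contained in A_6 are: C_6 (6T1, order 6), S_3 (6T2, order 6), D_6 (6T3, order 12), C_3 x S_3 (6T5, order 18), A_4 x C_2 (6T6, order 24), S_4 (6T8, order 24), S_3 x S_3 (6T9, order 36), S_4 x C_2 (6T11, order 48), (S_3 x S_3) : C_2 (6T13, order 72), PGL(2,5) (6T14, order 120), S_6 (6T16, order 720). By Dedekind's theorem, for a prime p not dividing disc(f) the degrees of the irreducible factors of f mod p form the cycle type of an element of G. Factoring f modulo the 37 such primes p <= 179 (skipping 3, 19, 37, 73, which divide the discriminant), each new pattern first appears at: mod 2: f = (x^6 + x^5 + 1), pattern 6; mod 7: f = (x^3 + 2x^2 + x + 4)(x^3 + 3x^2 + 4), pattern 3+3; mod 17: f = (x^2 + 4x + 14)(x^2 + 8x + 13)(x^2 + 13x + 14), pattern 2+2+2; mod 109: f = (x + 3)(x + 27)(x + 45)(x + 51)(x + 90)(x + 102), pattern 1+1+1+1+1+1. No other pattern occurs in this range, so the set of observed cycle types is {6, 3+3, 2+2+2, 1+1+1+1+1+1}. The candidates containing elements of all these cycle types are C_6 (6T1) of order 6, D_6 (6T3) of order 12, C_3 x S_3 (6T5) of order 18, A_4 x C_2 (6T6) of order 24, S_3 x S_3 (6T9) of order 36, S_4 x C_2 (6T11) of order 48, (S_3 x S_3) : C_2 (6T13) of order 72, PGL(2,5) (6T14) of order 120, S_6 (6T16) of order 720; the others are excluded. The observed types are precisely the cycle types that occur in C_6 (6T1). Each of the other remaining candidates has further cycle types, and by the Chebotarev density theorem the matching factorization patterns would occur for a proportion of primes equal to their share of the group: D_6 (6T3) additionally contains elements of type 2+2+1+1 (3 of its 12 elements, about 25% of primes); C_3 x S_3 (6T5) additionally contains elements of type 3+1+1+1 (4 of its 18 elements, about 22% of primes); A_4 x C_2 (6T6) additionally contains elements of type 2+2+1+1, 2+1+1+1+1 (6 of its 24 elements, about 25% of primes); S_3 x S_3 (6T9) additionally contains elements of type 3+1+1+1, 2+2+1+1 (13 of its 36 elements, about 36% of primes); S_4 x C_2 (6T11) additionally contains elements of type 4+2, 4+1+1, 2+2+1+1, 2+1+1+1+1 (24 of its 48 elements, about 50% of primes); (S_3 x S_3) : C_2 (6T13) additionally contains elements of type 4+2, 3+2+1, 3+1+1+1, 2+2+1+1, 2+1+1+1+1 (49 of its 72 elements, about 68% of primes); PGL(2,5) (6T14) additionally contains elements of type 5+1, 4+1+1, 2+2+1+1 (69 of its 120 elements, about 58% of primes); S_6 (6T16) additionally contains elements of type 5+1, 4+2, 4+1+1, 3+2+1, 3+1+1+1, 2+2+1+1, 2+1+1+1+1 (544 of its 720 elements, about 76% of primes). None of the 37 primes tested shows any such pattern (for each of these groups the chance of that is below 10^-4), which rules them out. Hence G = C_6 (6T1), of order 6.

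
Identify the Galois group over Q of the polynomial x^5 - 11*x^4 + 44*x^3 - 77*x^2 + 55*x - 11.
The polynomial f is an irreducible quintic over Q, so G = Gal(f/Q) is a transitive subgroup of S_5: one of C_5 (5T1, order 5), D_5 (5T2, order 10), F_20 (5T3, order 20), A_5 (5T4, order 60) or S_5 (5T5, order 120). The discriminant of f is 14641 = 121^2, a perfect square, so G is contained in A_5. The transitive groups of degree 5 contained in A_5 are: C_5 (5T1, order 5), D_5 (5T2, order 10), A_5 (5T4, order 60). By Dedekind's theorem, for a prime p not dividing disc(f) the degrees of the irreducible factors of f mod p form the cycle type of an element of G. Factoring f modulo the 14 such primes p <= 47 (skipping 11, which divides the discriminant), each new pattern first appears at: mod 2: f = (x^5 + x^4 + x^2 + x + 1), pattern 5; mod 23: f = (x + 2)(x + 4)(x + 8)(x + 9)(x + 12), pattern 1+1+1+1+1. No other pattern occurs in this range, so the set of observed cycle types is {5, 1+1+1+1+1}. The candidates containing elements of all these cycle types are C_5 (5T1) of order 5, D_5 (5T2) of order 10, A_5 (5T4) of order 60; the others are excluded. The observed types are precisely the cycle types that occur in C_5 (5T1). Each of the other remaining candidates has further cycle types, and by the Chebotarev density theorem the matching factorization patterns would occur for a proportion of primes equal to their share of the group: D_5 (5T2) additionally contains elements of type 2+2+1 (5 of its 10 elements, about 50% of primes); A_5 (5T4) additionally contains elements of type 3+1+1, 2+2+1 (35 of its 60 elements, about 58% of primes). None of the 14 primes tested shows any such pattern (for each of these groups the chance of that is below 10^-4), which rules them out. Hence G = C_5 (5T1), of order 5.

C_5 (order 5)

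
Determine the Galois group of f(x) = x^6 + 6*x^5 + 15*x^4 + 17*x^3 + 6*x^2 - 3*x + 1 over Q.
C_3 x S_3 (also written G18)

The polynomial f is an irreducible sextic over Q, so G = Gal(f/Q) is one of the 16 transitive subgroups 6T1, ..., 6T16 of S_6. The discriminant of f is -177147, which is not a perfect square, so G is not contained in A_6. The transitive groups of degree 6 not contained in A_6 are: C_6 (6T1, order 6), S_3 (6T2, order 6), D_6 (6T3, order 12), C_3 x S_3 (6T5, order 18), A_4 x C_2 (6T6, order 24), S_4 (6T8, order 24), S_3 x S_3 (6T9, order 36), S_4 x C_2 (6T11, order 48), (S_3 x S_3) : C_2 (6T13, order 72), PGL(2,5) (6T14, order 120), S_6 (6T16, order 720). By Dedekind's theorem, for a prime p not dividing disc(f) the degrees of the irreducible factors of f mod p form the cycle type of an element of G. Factoring f modulo the 33 such primes p <= 139 (skipping 3, which divides the discriminant), each new pattern first appears at: mod 2: f = (x^6 + x^4 + x^3 + x + 1), pattern 6; mod 7: f = (x + 2)(x + 3)(x + 5)(x^3 + 3x^2 + 3x + 4), pattern 3+1+1+1; mod 17: f = (x^2 + 3x + 9)(x^2 + 6x + 12)(x^2 + 14x + 3), pattern 2+2+2; mod 19: f = (x^3 + 3x^2 + 3x + 7)(x^3 + 3x^2 + 3x + 11), pattern 3+3; mod 73: f = (x + 14)(x + 22)(x + 23)(x + 30)(x + 31)(x + 32), pattern 1+1+1+1+1+1. No other pattern occurs in this range, so the set of observed cycle types is {6, 3+1+1+1, 2+2+2, 3+3, 1+1+1+1+1+1}. The candidates containing elements of all these cycle types are C_3 x S_3 (6T5) of order 18, S_3 x S_3 (6T9) of order 36, (S_3 x S_3) : C_2 (6T13) of order 72, S_6 (6T16) of order 720; the others are excluded. The observed types are precisely the cycle types that occur in C_3 x S_3 (6T5). Each of the other remaining candidates has further cycle types, and by the Chebotarev density theorem the matching factorization patterns would occur for a proportion of primes equal to their share of the group: S_3 x S_3 (6T9) additionally contains elements of type 2+2+1+1 (9 of its 36 elements, about 25% of primes); (S_3 x S_3) : C_2 (6T13) additionally contains elements of type 4+2, 3+2+1, 2+2+1+1, 2+1+1+1+1 (45 of its 72 elements, about 62% of primes); S_6 (6T16) additionally contains elements of type 5+1, 4+2, 4+1+1, 3+2+1, 2+2+1+1, 2+1+1+1+1 (504 of its 720 elements, about 70% of primes). None of the 33 primes tested shows any such pattern (for each of these groups the chance of that is below 10^-4), which rules them out. Hence G = C_3 x S_3 (6T5), of order 18.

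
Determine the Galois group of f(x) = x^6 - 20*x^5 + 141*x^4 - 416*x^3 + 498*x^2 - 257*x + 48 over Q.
The polynomial f is an irreducible sextic over Q, so G = Gal(f/Q) is one of the 16 transitive subgroups 6T1, ..., 6T16 of S_6. The discriminant of f is 30991489 = 5567^2, a perfect square, so G is contained in A_6. The transitive groups of degree 6 contained in A_6 are: A_4 (6T4, order 12), S_4 (6T7, order 24), (C_3 x C_3) : C_4 (6T10, order 36), PSL(2,5) (6T12, order 60), A_6 (6T15, order 360). By Dedekind's theorem, for a prime p not dividing disc(f) the degrees of the irreducible factors of f mod p form the cycle type of an element of G. Factoring f modulo the 21 such primes p <= 79 (skipping 19, which divides the discriminant), each new pattern first appears at: mod 2: f = (x)(x^5 + x^3 + 1), pattern 5+1; mod 7: f = (x^3 + 2x^2 + 3)(x^3 + 6x^2 + 3x + 2), pattern 3+3; mod 61: f = (x + 58)(x + 59)(x^2 + 21x + 10)(x^2 + 25x + 13), pattern 2+2+1+1. No other pattern occurs in this range, so the set of observed cycle types is {5+1, 3+3, 2+2+1+1}. The candidates containing elements of all these cycle types are PSL(2,5) (6T12) of order 60, A_6 (6T15) of order 360; the others are excluded. The observed types are precisely the cycle types that occur in PSL(2,5) (6T12) (apart from the identity). Each of the other remaining candidates has further cycle types, and by the Chebotarev density theorem the matching factorization patterns would occur for a proportion of primes equal to their share of the group: A_6 (6T15) additionally contains elements of type 4+2, 3+1+1+1 (130 of its 360 elements, about 36% of primes). None of the 21 primes tested shows any such pattern (for each of these groups the chance of that is below 10^-4), which rules them out. Hence G = PSL(2,5) (6T12), of order 60.

PSL(2,5) (also written A5(6))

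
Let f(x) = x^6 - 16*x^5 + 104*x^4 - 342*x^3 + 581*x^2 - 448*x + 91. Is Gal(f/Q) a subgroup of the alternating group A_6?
The polynomial is irreducible of degree 6 over Q. Its discriminant is 13191900736 = 114856^2, a perfect square. A Galois group lies in the alternating group exactly when the discriminant is a square in Q, so the Galois group (A_4) is contained in A_6.

Yes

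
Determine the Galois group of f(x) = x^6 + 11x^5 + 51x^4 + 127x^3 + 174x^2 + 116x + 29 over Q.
The polynomial f is an irreducible sextic over Q, so G = Gal(f/Q) is one of the 16 transitive subgroups 6T1, ..., 6T16 of S_6. The discriminant of f is 525625 = 725^2, a perfect square, so G is contained in A_6. The transitive groups of degree 6 contained in A_6 are: A_4 (6T4, order 12), S_4 (6T7, order 24), (C_3 x C_3) : C_4 (6T10, order 36), PSL(2,5) (6T12, order 60), A_6 (6T15, order 360). By Dedekind's theorem, for a prime p not dividing disc(f) the degrees of the irreducible factors of f mod p form the cycle type of an element of G. Factoring f modulo the 19 such primes p <= 73 (skipping 5, 29, which divide the discriminant), each new pattern first appears at: mod 2: f = (x^2 + x + 1)(x^4 + x + 1), pattern 4+2; mod 11: f = (x^3 + 2x^2 + 4x + 2)(x^3 + 9x^2 + 7x + 9), pattern 3+3; mod 19: f = (x + 9)(x + 10)(x^2 + 1)(x^2 + 11x + 17), pattern 2+2+1+1; mod 61: f = (x + 21)(x + 28)(x + 35)(x^3 + 49x^2 + 37x + 49), pattern 3+1+1+1. No other pattern occurs in this range, so the set of observed cycle types is {4+2, 3+3, 2+2+1+1, 3+1+1+1}. The candidates containing elements of all these cycle types are (C_3 x C_3) : C_4 (6T10) of order 36, A_6 (6T15) of order 360; the others are excluded. The observed types are precisely the cycle types that occur in (C_3 x C_3) : C_4 (6T10) (apart from the identity). Each of the other remaining candidates has further cycle types, and by the Chebotarev density theorem the matching factorization patterns would occur for a proportion of primes equal to their share of the group: A_6 (6T15) additionally contains elements of type 5+1 (144 of its 360 elements, about 40% of primes). None of the 19 primes tested shows any such pattern (for each of these groups the chance of that is below 10^-4), which rules them out. Hence G = (C_3 x C_3) : C_4 (6T10), of order 36.

(C_3 x C_3) : C_4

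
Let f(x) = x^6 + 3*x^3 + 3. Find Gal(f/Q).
The polynomial f is an irreducible sextic over Q, so G = Gal(f/Q) is one of the 16 transitive subgroups 6T1, ..., 6T16 of S_6. The discriminant of f is -177147, which is not a perfect square, so G is not contained in A_6. The transitive groups of degree 6 not contained in A_6 are: C_6 (6T1, order 6), S_3 (6T2, order 6), D_6 (6T3, order 12), C_3 x S_3 (6T5, order 18), A_4 x C_2 (6T6, order 24), S_4 (6T8, order 24), S_3 x S_3 (6T9, order 36), S_4 x C_2 (6T11, order 48), (S_3 x S_3) : C_2 (6T13, order 72), PGL(2,5) (6T14, order 120), S_6 (6T16, order 720). By Dedekind's theorem, for a prime p not dividing disc(f) the degrees of the irreducible factors of f mod p form the cycle type of an element of G. Factoring f modulo the 33 such primes p <= 139 (skipping 3, which divides the discriminant), each new pattern first appears at: mod 2: f = (x^6 + x^3 + 1), pattern 6; mod 7: f = (x + 3)(x + 5)(x + 6)(x^3 + 4), pattern 3+1+1+1; mod 17: f = (x^2 + 5x + 7)(x^2 + 13x + 7)(x^2 + 16x + 7), pattern 2+2+2; mod 19: f = (x^3 + 9)(x^3 + 13), pattern 3+3; mod 73: f = (x + 42)(x + 43)(x + 44)(x + 51)(x + 52)(x + 60), pattern 1+1+1+1+1+1. No other pattern occurs in this range, so the set of observed cycle types is {6, 3+1+1+1, 2+2+2, 3+3, 1+1+1+1+1+1}. The candidates containing elements of all these cycle types are C_3 x S_3 (6T5) of order 18, S_3 x S_3 (6T9) of order 36, (S_3 x S_3) : C_2 (6T13) of order 72, S_6 (6T16) of order 720; the others are excluded. The observed types are precisely the cycle types that occur in C_3 x S_3 (6T5). Each of the other remaining candidates has further cycle types, and by the Chebotarev density theorem the matching factorization patterns would occur for a proportion of primes equal to their share of the group: S_3 x S_3 (6T9) additionally contains elements of type 2+2+1+1 (9 of its 36 elements, about 25% of primes); (S_3 x S_3) : C_2 (6T13) additionally contains elements of type 4+2, 3+2+1, 2+2+1+1, 2+1+1+1+1 (45 of its 72 elements, about 62% of primes); S_6 (6T16) additionally contains elements of type 5+1, 4+2, 4+1+1, 3+2+1, 2+2+1+1, 2+1+1+1+1 (504 of its 720 elements, about 70% of primes). None of the 33 primes tested shows any such pattern (for each of these groups the chance of that is below 10^-4), which rules them out. Hence G = C_3 x S_3 (6T5), of order 18.

C_3 x S_3, the group 6T5 of order 18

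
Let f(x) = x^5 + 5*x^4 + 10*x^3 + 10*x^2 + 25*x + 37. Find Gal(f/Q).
The polynomial f is an irreducible quintic over Q, so G = Gal(f/Q) is a transitive subgroup of S_5: one of C_5 (5T1, order 5), D_5 (5T2, order 10), F_20 (5T3, order 20), A_5 (5T4, order 60) or S_5 (5T5, order 120). The discriminant of f is 1024000000 = 32000^2, a perfect square, so G is contained in A_5. The transitive groups of degree 5 contained in A_5 are: C_5 (5T1, order 5), D_5 (5T2, order 10), A_5 (5T4, order 60). By Dedekind's theorem, for a prime p not dividing disc(f) the degrees of the irreducible factors of f mod p form the cycle type of an element of G. Factoring f modulo the 2 such primes p <= 7 (skipping 2, 5, which divide the discriminant), each new pattern first appears at: mod 3: f = (x^5 + 2x^4 + x^3 + x^2 + x + 1), pattern 5; mod 7: f = (x + 3)(x + 4)(x^3 + 5x^2 + 5x + 6), pattern 3+1+1. No other pattern occurs in this range, so the set of observed cycle types is {5, 3+1+1}. Among the candidates above, the only group containing elements of all these cycle types is A_5 (5T4) — each of C_5 (5T1), D_5 (5T2) lacks at least one of them. Hence G = A_5 (5T4), of order 60.

A_5 (order 60)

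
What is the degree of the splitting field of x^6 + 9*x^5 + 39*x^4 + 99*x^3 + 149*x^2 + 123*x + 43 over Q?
The degree of the splitting field over Q equals the order of the Galois group, so first determine the group. The polynomial f is an irreducible sextic over Q, so G = Gal(f/Q) is one of the 16 transitive subgroups 6T1, ..., 6T16 of S_6. The discriminant of f is -16807, which is not a perfect square, so G is not contained in A_6. The transitive groups of degree 6 not contained in A_6 are: C_6 (6T1, order 6), S_3 (6T2, order 6), D_6 (6T3, order 12), C_3 x S_3 (6T5, order 18), A_4 x C_2 (6T6, order 24), S_4 (6T8, order 24), S_3 x S_3 (6T9, order 36), S_4 x C_2 (6T11, order 48), (S_3 x S_3) : C_2 (6T13, order 72), PGL(2,5) (6T14, order 120), S_6 (6T16, order 720). By Dedekind's theorem, for a prime p not dividing disc(f) the degrees of the irreducible factors of f mod p form the cycle type of an element of G. Factoring f modulo the 37 such primes p <= 163 (skipping 7, which divides the discriminant), each new pattern first appears at: mod 2: f = (x^3 + x + 1)(x^3 + x^2 + 1), pattern 3+3; mod 3: f = (x^6 + 2x^2 + 1), pattern 6; mod 13: f = (x^2 + 3x + 1)(x^2 + 3x + 5)(x^2 + 3x + 6), pattern 2+2+2; mod 29: f = (x + 8)(x + 12)(x + 13)(x + 19)(x + 20)(x + 24), pattern 1+1+1+1+1+1. No other pattern occurs in this range, so the set of observed cycle types is {3+3, 6, 2+2+2, 1+1+1+1+1+1}. The candidates containing elements of all these cycle types are C_6 (6T1) of order 6, D_6 (6T3) of order 12, C_3 x S_3 (6T5) of order 18, A_4 x C_2 (6T6) of order 24, S_3 x S_3 (6T9) of order 36, S_4 x C_2 (6T11) of order 48, (S_3 x S_3) : C_2 (6T13) of order 72, PGL(2,5) (6T14) of order 120, S_6 (6T16) of order 720; the others are excluded. The observed types are precisely the cycle types that occur in C_6 (6T1). Each of the other remaining candidates has further cycle types, and by the Chebotarev density theorem the matching factorization patterns would occur for a proportion of primes equal to their share of the group: D_6 (6T3) additionally contains elements of type 2+2+1+1 (3 of its 12 elements, about 25% of primes); C_3 x S_3 (6T5) additionally contains elements of type 3+1+1+1 (4 of its 18 elements, about 22% of primes); A_4 x C_2 (6T6) additionally contains elements of type 2+2+1+1, 2+1+1+1+1 (6 of its 24 elements, about 25% of primes); S_3 x S_3 (6T9) additionally contains elements of type 3+1+1+1, 2+2+1+1 (13 of its 36 elements, about 36% of primes); S_4 x C_2 (6T11) additionally contains elements of type 4+2, 4+1+1, 2+2+1+1, 2+1+1+1+1 (24 of its 48 elements, about 50% of primes); (S_3 x S_3) : C_2 (6T13) additionally contains elements of type 4+2, 3+2+1, 3+1+1+1, 2+2+1+1, 2+1+1+1+1 (49 of its 72 elements, about 68% of primes); PGL(2,5) (6T14) additionally contains elements of type 5+1, 4+1+1, 2+2+1+1 (69 of its 120 elements, about 58% of primes); S_6 (6T16) additionally contains elements of type 5+1, 4+2, 4+1+1, 3+2+1, 3+1+1+1, 2+2+1+1, 2+1+1+1+1 (544 of its 720 elements, about 76% of primes). None of the 37 primes tested shows any such pattern (for each of these groups the chance of that is below 10^-4), which rules them out. Hence G = C_6 (6T1), of order 6. The Galois group C_6 (6T1) has order 6, so the splitting field has degree 6 over Q.

6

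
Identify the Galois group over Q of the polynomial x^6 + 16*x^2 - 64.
6T7: S_4

The polynomial f is an irreducible sextic over Q, so G = Gal(f/Q) is one of the 16 transitive subgroups 6T1, ..., 6T16 of S_6. The discriminant of f is 66039417143296 = 8126464^2, a perfect square, so G is contained in A_6. The transitive groups of degree 6 contained in A_6 are: A_4 (6T4, order 12), S_4 (6T7, order 24), (C_3 x C_3) : C_4 (6T10, order 36), PSL(2,5) (6T12, order 60), A_6 (6T15, order 360). By Dedekind's theorem, for a prime p not dividing disc(f) the degrees of the irreducible factors of f mod p form the cycle type of an element of G. Factoring f modulo the 79 such primes p <= 419 (skipping 2, 31, which divide the discriminant), each new pattern first appears at: mod 3: f = (x^2 + 1)(x^4 + 2x^2 + 2), pattern 4+2; mod 5: f = (x^3 + 2x^2 + 2x + 2)(x^3 + 3x^2 + 2x + 3), pattern 3+3; mod 11: f = (x + 5)(x + 6)(x^2 + 3x + 6)(x^2 + 8x + 6), pattern 2+2+1+1; mod 67: f = (x + 4)(x + 6)(x + 22)(x + 45)(x + 61)(x + 63), pattern 1+1+1+1+1+1. No other pattern occurs in this range, so the set of observed cycle types is {4+2, 3+3, 2+2+1+1, 1+1+1+1+1+1}. The candidates containing elements of all these cycle types are S_4 (6T7) of order 24, (C_3 x C_3) : C_4 (6T10) of order 36, A_6 (6T15) of order 360; the others are excluded. The observed types are precisely the cycle types that occur in S_4 (6T7). Each of the other remaining candidates has further cycle types, and by the Chebotarev density theorem the matching factorization patterns would occur for a proportion of primes equal to their share of the group: (C_3 x C_3) : C_4 (6T10) additionally contains elements of type 3+1+1+1 (4 of its 36 elements, about 11% of primes); A_6 (6T15) additionally contains elements of type 5+1, 3+1+1+1 (184 of its 360 elements, about 51% of primes). None of the 79 primes tested shows any such pattern (for each of these groups the chance of that is below 10^-4), which rules them out. Hence G = S_4 (6T7), of order 24.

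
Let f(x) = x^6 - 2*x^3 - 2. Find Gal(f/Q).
6T9: S_3 x S_3

The polynomial f is an irreducible sextic over Q, so G = Gal(f/Q) is one of the 16 transitive subgroups 6T1, ..., 6T16 of S_6. The discriminant of f is 5038848, which is not a perfect square, so G is not contained in A_6. The transitive groups of degree 6 not contained in A_6 are: C_6 (6T1, order 6), S_3 (6T2, order 6), D_6 (6T3, order 12), C_3 x S_3 (6T5, order 18), A_4 x C_2 (6T6, order 24), S_4 (6T8, order 24), S_3 x S_3 (6T9, order 36), S_4 x C_2 (6T11, order 48), (S_3 x S_3) : C_2 (6T13, order 72), PGL(2,5) (6T14, order 120), S_6 (6T16, order 720). By Dedekind's theorem, for a prime p not dividing disc(f) the degrees of the irreducible factors of f mod p form the cycle type of an element of G. Factoring f modulo the 23 such primes p <= 97 (skipping 2, 3, which divide the discriminant), each new pattern first appears at: mod 5: f = (x^6 + 3x^3 + 3), pattern 6; mod 11: f = (x + 3)(x + 5)(x^2 + 6x + 3)(x^2 + 8x + 9), pattern 2+2+1+1; mod 13: f = (x + 2)(x + 5)(x + 6)(x^3 + 3), pattern 3+1+1+1; mod 31: f = (x^2 + 8x + 24)(x^2 + 9x + 11)(x^2 + 14x + 27), pattern 2+2+2; mod 97: f = (x^3 + 9)(x^3 + 86), pattern 3+3. No other pattern occurs in this range, so the set of observed cycle types is {6, 2+2+1+1, 3+1+1+1, 2+2+2, 3+3}. The candidates containing elements of all these cycle types are S_3 x S_3 (6T9) of order 36, (S_3 x S_3) : C_2 (6T13) of order 72, S_6 (6T16) of order 720; the others are excluded. The observed types are precisely the cycle types that occur in S_3 x S_3 (6T9) (apart from the identity). Each of the other remaining candidates has further cycle types, and by the Chebotarev density theorem the matching factorization patterns would occur for a proportion of primes equal to their share of the group: (S_3 x S_3) : C_2 (6T13) additionally contains elements of type 4+2, 3+2+1, 2+1+1+1+1 (36 of its 72 elements, about 50% of primes); S_6 (6T16) additionally contains elements of type 5+1, 4+2, 4+1+1, 3+2+1, 2+1+1+1+1 (459 of its 720 elements, about 64% of primes). None of the 23 primes tested shows any such pattern (for each of these groups the chance of that is below 10^-4), which rules them out. Hence G = S_3 x S_3 (6T9), of order 36.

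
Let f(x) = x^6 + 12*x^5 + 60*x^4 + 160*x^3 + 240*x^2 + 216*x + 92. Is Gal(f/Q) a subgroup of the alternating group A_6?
Yes

The polynomial is irreducible of degree 6 over Q. Its discriminant is 746496000000 = 864000^2, a perfect square. A Galois group lies in the alternating group exactly when the discriminant is a square in Q, so the Galois group (A_6) is contained in A_6.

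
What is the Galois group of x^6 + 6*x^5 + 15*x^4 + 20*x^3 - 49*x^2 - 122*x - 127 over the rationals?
S_4, S_4(6d), the S_4-action on 6 points inside A_6

The polynomial f is an irreducible sextic over Q, so G = Gal(f/Q) is one of the 16 transitive subgroups 6T1, ..., 6T16 of S_6. The discriminant of f is 3603718079512576 = 60030976^2, a perfect square, so G is contained in A_6. The transitive groups of degree 6 contained in A_6 are: A_4 (6T4, order 12), S_4 (6T7, order 24), (C_3 x C_3) : C_4 (6T10, order 36), PSL(2,5) (6T12, order 60), A_6 (6T15, order 360). By Dedekind's theorem, for a prime p not dividing disc(f) the degrees of the irreducible factors of f mod p form the cycle type of an element of G. Factoring f modulo the 79 such primes p <= 419 (skipping 2, 229, which divide the discriminant), each new pattern first appears at: mod 3: f = (x^3 + x^2 + x + 2)(x^3 + 2x^2 + 1), pattern 3+3; mod 7: f = (x^2 + 2x + 3)(x^4 + 4x^3 + 4x^2 + 2), pattern 4+2; mod 23: f = (x + 6)(x + 19)(x^2 + 2)(x^2 + 4x + 6), pattern 2+2+1+1; mod 193: f = (x + 8)(x + 14)(x + 20)(x + 175)(x + 181)(x + 187), pattern 1+1+1+1+1+1. No other pattern occurs in this range, so the set of observed cycle types is {3+3, 4+2, 2+2+1+1, 1+1+1+1+1+1}. The candidates containing elements of all these cycle types are S_4 (6T7) of order 24, (C_3 x C_3) : C_4 (6T10) of order 36, A_6 (6T15) of order 360; the others are excluded. The observed types are precisely the cycle types that occur in S_4 (6T7). Each of the other remaining candidates has further cycle types, and by the Chebotarev density theorem the matching factorization patterns would occur for a proportion of primes equal to their share of the group: (C_3 x C_3) : C_4 (6T10) additionally contains elements of type 3+1+1+1 (4 of its 36 elements, about 11% of primes); A_6 (6T15) additionally contains elements of type 5+1, 3+1+1+1 (184 of its 360 elements, about 51% of primes). None of the 79 primes tested shows any such pattern (for each of these groups the chance of that is below 10^-4), which rules them out. Hence G = S_4 (6T7), of order 24.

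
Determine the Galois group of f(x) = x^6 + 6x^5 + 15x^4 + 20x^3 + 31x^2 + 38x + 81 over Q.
S_4 x C_2 (order 48)

The polynomial f is an irreducible sextic over Q, so G = Gal(f/Q) is one of the 16 transitive subgroups 6T1, ..., 6T16 of S_6. The discriminant of f is -66039417143296, which is not a perfect square, so G is not contained in A_6. The transitive groups of degree 6 not contained in A_6 are: C_6 (6T1, order 6), S_3 (6T2, order 6), D_6 (6T3, order 12), C_3 x S_3 (6T5, order 18), A_4 x C_2 (6T6, order 24), S_4 (6T8, order 24), S_3 x S_3 (6T9, order 36), S_4 x C_2 (6T11, order 48), (S_3 x S_3) : C_2 (6T13, order 72), PGL(2,5) (6T14, order 120), S_6 (6T16, order 720). By Dedekind's theorem, for a prime p not dividing disc(f) the degrees of the irreducible factors of f mod p form the cycle type of an element of G. Factoring f modulo the 17 such primes p <= 67 (skipping 2, 31, which divide the discriminant), each new pattern first appears at: mod 3: f = (x)(x + 2)(x^4 + x^3 + x^2 + 1), pattern 4+1+1; mod 5: f = (x^3 + 2x^2 + 4x + 4)(x^3 + 4x^2 + 3x + 4), pattern 3+3; mod 7: f = (x^6 + 6x^5 + x^4 + 6x^3 + 3x^2 + 3x + 4), pattern 6; mod 11: f = (x^2 + 5)(x^2 + 2x + 4)(x^2 + 4x + 9), pattern 2+2+2; mod 13: f = (x^2 + 2x + 12)(x^4 + 4x^3 + 8x^2 + 8x + 10), pattern 4+2; mod 37: f = (x + 11)(x + 28)(x^2 + 20x + 9)(x^2 + 21x + 10), pattern 2+2+1+1; mod 47: f = (x + 11)(x + 19)(x + 30)(x + 38)(x^2 + 2x + 2), pattern 2+1+1+1+1. No other pattern occurs in this range, so the set of observed cycle types is {4+1+1, 3+3, 6, 2+2+2, 4+2, 2+2+1+1, 2+1+1+1+1}. The candidates containing elements of all these cycle types are S_4 x C_2 (6T11) of order 48, S_6 (6T16) of order 720; the others are excluded. The observed types are precisely the cycle types that occur in S_4 x C_2 (6T11) (apart from the identity). Each of the other remaining candidates has further cycle types, and by the Chebotarev density theorem the matching factorization patterns would occur for a proportion of primes equal to their share of the group: S_6 (6T16) additionally contains elements of type 5+1, 3+2+1, 3+1+1+1 (304 of its 720 elements, about 42% of primes). None of the 17 primes tested shows any such pattern (for each of these groups the chance of that is below 10^-4), which rules them out. Hence G = S_4 x C_2 (6T11), of order 48.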